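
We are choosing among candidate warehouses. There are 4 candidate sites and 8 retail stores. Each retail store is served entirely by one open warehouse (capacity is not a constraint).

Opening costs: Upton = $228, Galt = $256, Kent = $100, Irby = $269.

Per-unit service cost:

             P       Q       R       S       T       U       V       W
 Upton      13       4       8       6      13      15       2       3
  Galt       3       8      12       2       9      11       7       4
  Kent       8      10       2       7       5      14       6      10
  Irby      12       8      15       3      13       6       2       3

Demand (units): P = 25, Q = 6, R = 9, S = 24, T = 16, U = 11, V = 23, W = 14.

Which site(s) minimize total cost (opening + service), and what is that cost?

For any fixed open set, each retail store goes to its cheapest open site; total = fixed + service.
{Galt, Kent}: P→Galt 3·25=75, Q→Galt 8·6=48, R→Kent 2·9=18, S→Galt 2·24=48, T→Kent 5·16=80, U→Galt 11·11=121, V→Kent 6·23=138, W→Galt 4·14=56. Service 584; fixed 356; total 940.
{Kent, Irby}: P→Kent 8·25=200, Q→Irby 8·6=48, R→Kent 2·9=18, S→Irby 3·24=72, T→Kent 5·16=80, U→Irby 6·11=66, V→Irby 2·23=46, W→Irby 3·14=42. Service 572; fixed 369; total 941.
{Galt}: service 761 + fixed 256 = 1017
{Upton, Galt, Kent, Irby}: P→Galt 3·25=75, Q→Upton 4·6=24, R→Kent 2·9=18, S→Galt 2·24=48, T→Kent 5·16=80, U→Irby 6·11=66, V→Upton 2·23=46, W→Upton 3·14=42. Service 399; fixed 853; total 1252.
(All 15 nonempty subsets were checked; Galt and Kent is lowest.)

Open Galt and Kent; minimum total cost 940.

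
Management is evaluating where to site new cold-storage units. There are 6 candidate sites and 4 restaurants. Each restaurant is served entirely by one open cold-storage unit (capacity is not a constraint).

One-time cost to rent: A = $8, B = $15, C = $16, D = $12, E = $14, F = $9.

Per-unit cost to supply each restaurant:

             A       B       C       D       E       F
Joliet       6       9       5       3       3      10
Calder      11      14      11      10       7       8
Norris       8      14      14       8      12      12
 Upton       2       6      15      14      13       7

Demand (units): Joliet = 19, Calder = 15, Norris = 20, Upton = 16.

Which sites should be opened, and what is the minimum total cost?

Open A and E; minimum total cost 376.

For any fixed open set, each restaurant goes to its cheapest open site; total = fixed + service.
{A, E}: Joliet→E 3·19=57, Calder→E 7·15=105, Norris→A 8·20=160, Upton→A 2·16=32. Service 354; fixed 22; total 376.
{A, E, F}: service 354 + fixed 31 = 385
{A, D, E}: Joliet→D 3·19=57, Calder→E 7·15=105, Norris→A 8·20=160, Upton→A 2·16=32. Service 354; fixed 34; total 388.
{A, B, C, D, E, F}: service 354 + fixed 74 = 428
No other subset beats 376.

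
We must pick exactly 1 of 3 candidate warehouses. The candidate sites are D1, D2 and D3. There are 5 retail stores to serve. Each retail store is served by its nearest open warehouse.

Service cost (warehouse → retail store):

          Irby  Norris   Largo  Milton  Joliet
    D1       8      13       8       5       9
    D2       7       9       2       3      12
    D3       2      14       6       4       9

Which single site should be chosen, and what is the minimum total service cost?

With exactly 1 open, each retail store uses its cheapest among the chosen.
{D2}: Irby→D2 7, Norris→D2 9, Largo→D2 2, Milton→D2 3, Joliet→D2 12. Service cost 33.
{D3}: service cost 35
{D1}: service cost 43
Among all 3 size-1 choices, {D2} is lowest.

Choose D2 only; total service cost 33.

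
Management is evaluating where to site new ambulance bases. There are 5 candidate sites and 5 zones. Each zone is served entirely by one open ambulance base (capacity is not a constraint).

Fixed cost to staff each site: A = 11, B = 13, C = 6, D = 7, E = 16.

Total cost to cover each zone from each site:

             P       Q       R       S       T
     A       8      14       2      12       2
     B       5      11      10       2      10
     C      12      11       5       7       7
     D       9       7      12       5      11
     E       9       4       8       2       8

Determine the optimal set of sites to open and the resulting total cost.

For any fixed open set, each zone goes to its cheapest open site; total = fixed + service.
{A, D}: P→A 8, Q→D 7, R→A 2, S→D 5, T→A 2. Service 24; fixed 18; total 42.
{A, E}: service 18 + fixed 27 = 45
{A, B}: service 22 + fixed 24 = 46
{A, B, C, D, E}: service 15 + fixed 53 = 68
No other subset beats 42.

Open A and D; minimum total cost 42.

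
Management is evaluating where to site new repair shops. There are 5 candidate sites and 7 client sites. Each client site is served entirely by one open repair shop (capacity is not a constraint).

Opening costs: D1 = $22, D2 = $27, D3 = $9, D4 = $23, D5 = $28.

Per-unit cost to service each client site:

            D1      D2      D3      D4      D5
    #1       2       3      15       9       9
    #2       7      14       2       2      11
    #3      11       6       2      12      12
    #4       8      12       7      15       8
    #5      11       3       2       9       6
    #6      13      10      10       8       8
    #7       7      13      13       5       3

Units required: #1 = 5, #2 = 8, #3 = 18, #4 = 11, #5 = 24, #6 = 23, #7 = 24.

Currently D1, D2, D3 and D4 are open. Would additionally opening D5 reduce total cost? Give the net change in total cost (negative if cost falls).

Yes — net change −20 (cost falls by 20).

Current service cost with {D1, D2, D3, D4}: 491.
Adding D5: each client site re-picks its cheapest; new service cost 443, saving 48.
Extra fixed cost: 28. Net change = 28 − 48 = -20.
(Totals: 572 → 552.)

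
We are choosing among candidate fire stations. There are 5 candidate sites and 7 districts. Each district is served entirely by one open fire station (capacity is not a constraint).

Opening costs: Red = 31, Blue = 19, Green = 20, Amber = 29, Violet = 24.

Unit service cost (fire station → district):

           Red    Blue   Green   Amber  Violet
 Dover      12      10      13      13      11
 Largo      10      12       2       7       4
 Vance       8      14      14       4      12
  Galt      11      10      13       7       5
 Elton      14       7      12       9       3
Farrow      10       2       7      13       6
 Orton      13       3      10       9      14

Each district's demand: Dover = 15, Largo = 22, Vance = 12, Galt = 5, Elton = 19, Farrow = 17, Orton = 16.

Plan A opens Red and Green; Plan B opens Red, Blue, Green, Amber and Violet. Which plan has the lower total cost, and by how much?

Plan B is cheaper by 404.

Plan A: {Red, Green}: Dover→Red 12·15=180, Largo→Green 2·22=44, Vance→Red 8·12=96, Galt→Red 11·5=55, Elton→Green 12·19=228, Farrow→Green 7·17=119, Orton→Green 10·16=160. Service 882; fixed 51; total 933.
Plan B: {Red, Blue, Green, Amber, Violet}: Dover→Blue 10·15=150, Largo→Green 2·22=44, Vance→Amber 4·12=48, Galt→Violet 5·5=25, Elton→Violet 3·19=57, Farrow→Blue 2·17=34, Orton→Blue 3·16=48. Service 406; fixed 123; total 529.
Difference: |933 − 529| = 404.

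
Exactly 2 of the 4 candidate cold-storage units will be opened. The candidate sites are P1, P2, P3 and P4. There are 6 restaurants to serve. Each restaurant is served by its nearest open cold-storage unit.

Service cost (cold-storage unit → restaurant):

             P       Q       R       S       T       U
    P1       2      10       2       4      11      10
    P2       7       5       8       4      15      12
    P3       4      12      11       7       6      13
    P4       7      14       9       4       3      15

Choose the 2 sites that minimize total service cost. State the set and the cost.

Choose P1 and P4; total service cost 31.

With exactly 2 open, each restaurant uses its cheapest among the chosen.
{P1, P4}: P→P1 2, Q→P1 10, R→P1 2, S→P1 4, T→P4 3, U→P1 10. Service cost 31.
{P1, P2}: service cost 34
{P1, P3}: service cost 34
Among all 6 size-2 choices, {P1, P4} is lowest.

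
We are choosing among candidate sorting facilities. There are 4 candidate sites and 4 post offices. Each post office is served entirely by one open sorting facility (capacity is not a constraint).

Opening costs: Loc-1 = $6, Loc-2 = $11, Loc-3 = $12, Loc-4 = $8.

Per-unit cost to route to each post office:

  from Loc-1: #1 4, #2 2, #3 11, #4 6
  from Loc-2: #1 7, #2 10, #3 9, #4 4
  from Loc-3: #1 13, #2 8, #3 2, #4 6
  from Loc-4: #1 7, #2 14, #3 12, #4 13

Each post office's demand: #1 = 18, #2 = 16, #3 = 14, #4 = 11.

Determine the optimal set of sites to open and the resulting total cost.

Open Loc-1, Loc-2 and Loc-3; minimum total cost 205.

For any fixed open set, each post office goes to its cheapest open site; total = fixed + service.
{Loc-1, Loc-2, Loc-3}: #1→Loc-1 4·18=72, #2→Loc-1 2·16=32, #3→Loc-3 2·14=28, #4→Loc-2 4·11=44. Service 176; fixed 29; total 205.
{Loc-1, Loc-2, Loc-3, Loc-4}: #1→Loc-1 4·18=72, #2→Loc-1 2·16=32, #3→Loc-3 2·14=28, #4→Loc-2 4·11=44. Service 176; fixed 37; total 213.
{Loc-1, Loc-3}: #1→Loc-1 4·18=72, #2→Loc-1 2·16=32, #3→Loc-3 2·14=28, #4→Loc-1 6·11=66. Service 198; fixed 18; total 216.
{Loc-1}: service 324 + fixed 6 = 330
No other subset beats 205.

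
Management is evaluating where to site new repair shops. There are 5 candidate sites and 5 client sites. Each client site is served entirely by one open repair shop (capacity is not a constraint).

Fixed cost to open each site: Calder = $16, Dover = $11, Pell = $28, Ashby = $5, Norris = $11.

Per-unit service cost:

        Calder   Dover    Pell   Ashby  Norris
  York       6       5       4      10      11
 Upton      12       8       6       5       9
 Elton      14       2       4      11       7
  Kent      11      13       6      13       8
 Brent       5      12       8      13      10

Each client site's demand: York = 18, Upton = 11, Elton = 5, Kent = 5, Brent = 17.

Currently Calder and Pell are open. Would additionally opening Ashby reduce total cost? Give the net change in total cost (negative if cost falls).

Current service cost with {Calder, Pell}: 273.
Adding Ashby: each client site re-picks its cheapest; new service cost 262, saving 11.
Extra fixed cost: 5. Net change = 5 − 11 = -6.
(Totals: 317 → 311.)

Yes — net change −6 (cost falls by 6).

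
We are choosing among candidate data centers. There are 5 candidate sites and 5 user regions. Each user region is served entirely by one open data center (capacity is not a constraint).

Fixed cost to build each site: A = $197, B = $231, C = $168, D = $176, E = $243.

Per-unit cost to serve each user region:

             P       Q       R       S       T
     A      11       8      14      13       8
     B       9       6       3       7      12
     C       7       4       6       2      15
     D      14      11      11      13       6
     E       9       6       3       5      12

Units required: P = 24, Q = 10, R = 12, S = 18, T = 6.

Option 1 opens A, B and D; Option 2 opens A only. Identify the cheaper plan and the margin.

Option 1: {A, B, D}: P→B 9·24=216, Q→B 6·10=60, R→B 3·12=36, S→B 7·18=126, T→D 6·6=36. Service 474; fixed 604; total 1078.
Option 2: {A}: P→A 11·24=264, Q→A 8·10=80, R→A 14·12=168, S→A 13·18=234, T→A 8·6=48. Service 794; fixed 197; total 991.
Difference: |1078 − 991| = 87.

Option 2 is cheaper by 87.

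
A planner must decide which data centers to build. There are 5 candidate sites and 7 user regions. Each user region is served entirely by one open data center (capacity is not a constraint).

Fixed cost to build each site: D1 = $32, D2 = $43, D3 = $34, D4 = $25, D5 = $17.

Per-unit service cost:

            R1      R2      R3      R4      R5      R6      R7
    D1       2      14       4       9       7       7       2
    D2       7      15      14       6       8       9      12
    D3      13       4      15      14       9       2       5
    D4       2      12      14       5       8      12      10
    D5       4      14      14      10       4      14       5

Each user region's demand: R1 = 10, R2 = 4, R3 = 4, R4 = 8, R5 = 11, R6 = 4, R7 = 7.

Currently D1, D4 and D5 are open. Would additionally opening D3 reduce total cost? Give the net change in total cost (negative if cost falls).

Current service cost with {D1, D4, D5}: 210.
Adding D3: each user region re-picks its cheapest; new service cost 158, saving 52.
Extra fixed cost: 34. Net change = 34 − 52 = -18.
(Totals: 284 → 266.)

Yes — net change −18 (cost falls by 18).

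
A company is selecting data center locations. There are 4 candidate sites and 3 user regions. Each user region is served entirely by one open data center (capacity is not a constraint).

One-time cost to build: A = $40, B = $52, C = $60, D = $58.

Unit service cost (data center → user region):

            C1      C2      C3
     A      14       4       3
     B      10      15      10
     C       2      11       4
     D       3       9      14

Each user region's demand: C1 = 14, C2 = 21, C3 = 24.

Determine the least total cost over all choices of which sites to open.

For any fixed open set, each user region goes to its cheapest open site; total = fixed + service.
{A, C}: C1→C 2·14=28, C2→A 4·21=84, C3→A 3·24=72. Service 184; fixed 100; total 284.
{A, D}: service 198 + fixed 98 = 296
{A, B, C}: C1→C 2·14=28, C2→A 4·21=84, C3→A 3·24=72. Service 184; fixed 152; total 336.
{A, B, C, D}: service 184 + fixed 210 = 394
No other subset beats 284.

Minimum total cost: 284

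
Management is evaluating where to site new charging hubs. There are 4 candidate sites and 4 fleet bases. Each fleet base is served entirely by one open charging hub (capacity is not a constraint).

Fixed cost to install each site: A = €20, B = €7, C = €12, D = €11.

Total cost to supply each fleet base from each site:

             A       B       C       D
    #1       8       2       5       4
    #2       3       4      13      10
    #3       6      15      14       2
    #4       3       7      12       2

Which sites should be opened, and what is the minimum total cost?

Open B and D; minimum total cost 28.

For any fixed open set, each fleet base goes to its cheapest open site; total = fixed + service.
{B, D}: #1→B 2, #2→B 4, #3→D 2, #4→D 2. Service 10; fixed 18; total 28.
{D}: service 18 + fixed 11 = 29
{B}: #1→B 2, #2→B 4, #3→B 15, #4→B 7. Service 28; fixed 7; total 35.
{A, B, C, D}: #1→B 2, #2→A 3, #3→D 2, #4→D 2. Service 9; fixed 50; total 59.
(All 15 nonempty subsets were checked; B and D is lowest.)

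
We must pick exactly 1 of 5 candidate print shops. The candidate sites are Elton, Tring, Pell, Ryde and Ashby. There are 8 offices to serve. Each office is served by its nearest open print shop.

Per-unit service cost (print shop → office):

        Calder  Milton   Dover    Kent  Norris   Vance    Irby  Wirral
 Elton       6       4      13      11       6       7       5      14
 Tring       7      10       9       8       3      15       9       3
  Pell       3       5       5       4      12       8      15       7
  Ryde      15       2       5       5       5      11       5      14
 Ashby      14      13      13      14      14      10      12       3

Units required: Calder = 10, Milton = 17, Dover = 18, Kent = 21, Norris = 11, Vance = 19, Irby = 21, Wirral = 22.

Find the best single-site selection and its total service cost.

Choose Pell only; total service cost 1042.

With exactly 1 open, each office uses its cheapest among the chosen.
{Pell}: Calder→Pell 3·10=30, Milton→Pell 5·17=85, Dover→Pell 5·18=90, Kent→Pell 4·21=84, Norris→Pell 12·11=132, Vance→Pell 8·19=152, Irby→Pell 15·21=315, Wirral→Pell 7·22=154. Service cost 1042.
{Ryde}: service cost 1056
{Tring}: service cost 1143
Among all 5 size-1 choices, {Pell} is lowest.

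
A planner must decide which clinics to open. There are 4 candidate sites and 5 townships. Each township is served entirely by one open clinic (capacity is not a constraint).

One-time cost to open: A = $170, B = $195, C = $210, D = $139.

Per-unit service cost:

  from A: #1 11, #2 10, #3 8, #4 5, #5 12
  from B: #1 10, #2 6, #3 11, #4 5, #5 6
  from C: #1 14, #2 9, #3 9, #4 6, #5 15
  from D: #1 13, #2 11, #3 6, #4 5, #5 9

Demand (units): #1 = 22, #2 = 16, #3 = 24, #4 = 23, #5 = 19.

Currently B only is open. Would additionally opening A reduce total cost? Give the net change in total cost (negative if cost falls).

Current service cost with {B}: 809.
Adding A: each township re-picks its cheapest; new service cost 737, saving 72.
Extra fixed cost: 170. Net change = 170 − 72 = 98.
(Totals: 1004 → 1102.)

No — net change +98 (cost rises by 98).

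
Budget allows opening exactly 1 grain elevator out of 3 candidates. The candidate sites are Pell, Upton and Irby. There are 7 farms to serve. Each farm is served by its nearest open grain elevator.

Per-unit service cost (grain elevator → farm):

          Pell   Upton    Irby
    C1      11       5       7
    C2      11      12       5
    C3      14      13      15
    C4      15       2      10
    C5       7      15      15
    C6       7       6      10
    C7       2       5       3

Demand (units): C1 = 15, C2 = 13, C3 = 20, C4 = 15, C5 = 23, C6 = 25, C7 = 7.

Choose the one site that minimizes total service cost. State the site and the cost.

Choose Upton only; total service cost 1051.

With exactly 1 open, each farm uses its cheapest among the chosen.
{Upton}: C1→Upton 5·15=75, C2→Upton 12·13=156, C3→Upton 13·20=260, C4→Upton 2·15=30, C5→Upton 15·23=345, C6→Upton 6·25=150, C7→Upton 5·7=35. Service cost 1051.
{Pell}: service cost 1163
{Irby}: service cost 1236
Among all 3 size-1 choices, {Upton} is lowest.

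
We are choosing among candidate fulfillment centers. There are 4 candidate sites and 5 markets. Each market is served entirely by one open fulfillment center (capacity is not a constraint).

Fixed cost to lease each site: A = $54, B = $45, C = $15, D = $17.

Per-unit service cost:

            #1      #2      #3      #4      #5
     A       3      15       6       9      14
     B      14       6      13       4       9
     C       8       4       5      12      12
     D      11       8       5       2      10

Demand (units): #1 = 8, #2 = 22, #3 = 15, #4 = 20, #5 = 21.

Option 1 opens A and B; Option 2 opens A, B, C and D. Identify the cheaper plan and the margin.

Option 2 is cheaper by 67.

Option 1: {A, B}: #1→A 3·8=24, #2→B 6·22=132, #3→A 6·15=90, #4→B 4·20=80, #5→B 9·21=189. Service 515; fixed 99; total 614.
Option 2: {A, B, C, D}: #1→A 3·8=24, #2→C 4·22=88, #3→C 5·15=75, #4→D 2·20=40, #5→B 9·21=189. Service 416; fixed 131; total 547.
Difference: |614 − 547| = 67.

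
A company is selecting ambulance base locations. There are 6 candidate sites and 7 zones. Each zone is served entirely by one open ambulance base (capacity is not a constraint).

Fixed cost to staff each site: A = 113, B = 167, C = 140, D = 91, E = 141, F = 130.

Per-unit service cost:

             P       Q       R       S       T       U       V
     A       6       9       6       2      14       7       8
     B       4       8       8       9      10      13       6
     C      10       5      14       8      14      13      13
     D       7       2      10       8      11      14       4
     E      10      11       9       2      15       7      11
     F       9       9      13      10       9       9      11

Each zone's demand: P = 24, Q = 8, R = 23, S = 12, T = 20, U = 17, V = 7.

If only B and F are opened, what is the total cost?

Each zone is assigned to its cheapest site among the open ones.
{B, F}: P→B 4·24=96, Q→B 8·8=64, R→B 8·23=184, S→B 9·12=108, T→F 9·20=180, U→F 9·17=153, V→B 6·7=42. Service 827; fixed 297; total 1124.

Total cost: 1124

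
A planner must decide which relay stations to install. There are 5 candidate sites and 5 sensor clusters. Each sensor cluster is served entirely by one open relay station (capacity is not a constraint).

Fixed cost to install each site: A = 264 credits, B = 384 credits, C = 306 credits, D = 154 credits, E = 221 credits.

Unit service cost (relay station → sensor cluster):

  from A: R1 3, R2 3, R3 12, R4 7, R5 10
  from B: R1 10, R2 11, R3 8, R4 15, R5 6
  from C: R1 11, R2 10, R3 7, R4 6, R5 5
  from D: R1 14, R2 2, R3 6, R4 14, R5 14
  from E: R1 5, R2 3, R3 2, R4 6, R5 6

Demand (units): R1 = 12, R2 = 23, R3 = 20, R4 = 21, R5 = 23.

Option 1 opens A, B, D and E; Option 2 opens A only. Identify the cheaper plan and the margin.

Option 1: {A, B, D, E}: R1→A 3·12=36, R2→D 2·23=46, R3→E 2·20=40, R4→E 6·21=126, R5→B 6·23=138. Service 386; fixed 1023; total 1409.
Option 2: {A}: R1→A 3·12=36, R2→A 3·23=69, R3→A 12·20=240, R4→A 7·21=147, R5→A 10·23=230. Service 722; fixed 264; total 986.
Difference: |1409 − 986| = 423.

Option 2 is cheaper by 423.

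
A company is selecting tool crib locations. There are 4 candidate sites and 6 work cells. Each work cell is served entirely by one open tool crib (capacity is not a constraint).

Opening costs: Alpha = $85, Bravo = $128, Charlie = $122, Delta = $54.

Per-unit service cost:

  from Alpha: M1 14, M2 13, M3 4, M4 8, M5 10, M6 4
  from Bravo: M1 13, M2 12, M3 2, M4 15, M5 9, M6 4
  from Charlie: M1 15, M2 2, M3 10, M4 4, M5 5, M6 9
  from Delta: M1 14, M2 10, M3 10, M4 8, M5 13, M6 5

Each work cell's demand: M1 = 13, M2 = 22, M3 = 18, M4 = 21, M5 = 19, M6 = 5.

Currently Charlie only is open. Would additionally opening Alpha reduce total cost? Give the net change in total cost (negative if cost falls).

Yes — net change −61 (cost falls by 61).

Current service cost with {Charlie}: 643.
Adding Alpha: each work cell re-picks its cheapest; new service cost 497, saving 146.
Extra fixed cost: 85. Net change = 85 − 146 = -61.
(Totals: 765 → 704.)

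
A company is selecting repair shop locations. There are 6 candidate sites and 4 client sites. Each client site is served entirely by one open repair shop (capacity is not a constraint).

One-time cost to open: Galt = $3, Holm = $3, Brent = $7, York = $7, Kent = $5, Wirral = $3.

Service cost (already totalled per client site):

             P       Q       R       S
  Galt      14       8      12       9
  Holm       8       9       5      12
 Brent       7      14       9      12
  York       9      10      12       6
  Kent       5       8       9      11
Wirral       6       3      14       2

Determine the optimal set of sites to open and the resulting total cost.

Open Holm and Wirral; minimum total cost 22.

For any fixed open set, each client site goes to its cheapest open site; total = fixed + service.
{Holm, Wirral}: P→Wirral 6, Q→Wirral 3, R→Holm 5, S→Wirral 2. Service 16; fixed 6; total 22.
{Galt, Holm, Wirral}: P→Wirral 6, Q→Wirral 3, R→Holm 5, S→Wirral 2. Service 16; fixed 9; total 25.
{Holm, Kent, Wirral}: service 15 + fixed 11 = 26
{Galt, Holm, Brent, York, Kent, Wirral}: service 15 + fixed 28 = 43
No other subset beats 22.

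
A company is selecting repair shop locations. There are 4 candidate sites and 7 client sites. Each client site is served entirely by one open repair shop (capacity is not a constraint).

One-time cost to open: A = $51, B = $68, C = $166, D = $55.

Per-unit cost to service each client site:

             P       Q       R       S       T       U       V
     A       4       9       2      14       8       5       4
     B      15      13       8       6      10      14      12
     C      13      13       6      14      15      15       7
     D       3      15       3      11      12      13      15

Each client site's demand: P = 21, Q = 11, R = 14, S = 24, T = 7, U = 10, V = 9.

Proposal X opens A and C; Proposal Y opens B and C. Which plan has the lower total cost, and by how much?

Proposal X is cheaper by 245.

Proposal X: {A, C}: P→A 4·21=84, Q→A 9·11=99, R→A 2·14=28, S→A 14·24=336, T→A 8·7=56, U→A 5·10=50, V→A 4·9=36. Service 689; fixed 217; total 906.
Proposal Y: {B, C}: P→C 13·21=273, Q→B 13·11=143, R→C 6·14=84, S→B 6·24=144, T→B 10·7=70, U→B 14·10=140, V→C 7·9=63. Service 917; fixed 234; total 1151.
Difference: |906 − 1151| = 245.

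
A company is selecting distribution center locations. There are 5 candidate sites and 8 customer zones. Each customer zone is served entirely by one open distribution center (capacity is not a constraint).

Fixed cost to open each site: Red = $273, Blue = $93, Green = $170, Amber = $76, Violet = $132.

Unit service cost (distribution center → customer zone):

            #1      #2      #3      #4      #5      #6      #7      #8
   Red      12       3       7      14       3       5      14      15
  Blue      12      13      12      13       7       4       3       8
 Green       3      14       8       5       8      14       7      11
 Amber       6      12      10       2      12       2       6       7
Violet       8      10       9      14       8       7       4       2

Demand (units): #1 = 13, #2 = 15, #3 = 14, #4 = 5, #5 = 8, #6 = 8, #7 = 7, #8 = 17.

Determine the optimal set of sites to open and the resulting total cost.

Open Amber and Violet; minimum total cost 714.

For any fixed open set, each customer zone goes to its cheapest open site; total = fixed + service.
{Amber, Violet}: #1→Amber 6·13=78, #2→Violet 10·15=150, #3→Violet 9·14=126, #4→Amber 2·5=10, #5→Violet 8·8=64, #6→Amber 2·8=16, #7→Violet 4·7=28, #8→Violet 2·17=34. Service 506; fixed 208; total 714.
{Amber}: service 681 + fixed 76 = 757
{Violet}: #1→Violet 8·13=104, #2→Violet 10·15=150, #3→Violet 9·14=126, #4→Violet 14·5=70, #5→Violet 8·8=64, #6→Violet 7·8=56, #7→Violet 4·7=28, #8→Violet 2·17=34. Service 632; fixed 132; total 764.
{Red, Blue, Green, Amber, Violet}: #1→Green 3·13=39, #2→Red 3·15=45, #3→Red 7·14=98, #4→Amber 2·5=10, #5→Red 3·8=24, #6→Amber 2·8=16, #7→Blue 3·7=21, #8→Violet 2·17=34. Service 287; fixed 744; total 1031.
No other subset beats 714.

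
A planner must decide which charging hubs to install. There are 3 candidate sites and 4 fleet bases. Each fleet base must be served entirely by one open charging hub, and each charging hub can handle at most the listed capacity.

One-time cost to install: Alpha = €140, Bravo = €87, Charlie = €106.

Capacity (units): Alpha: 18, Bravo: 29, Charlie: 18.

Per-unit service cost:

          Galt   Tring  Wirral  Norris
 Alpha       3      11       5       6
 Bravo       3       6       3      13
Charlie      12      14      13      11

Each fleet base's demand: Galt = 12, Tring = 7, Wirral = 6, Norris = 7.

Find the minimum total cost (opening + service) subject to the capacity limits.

Minimum total cost: 365

Open {Alpha, Bravo}: Galt→Bravo 3·12=36, Tring→Bravo 6·7=42, Wirral→Bravo 3·6=18, Norris→Alpha 6·7=42.
Loads: Alpha carries 7/18, Bravo carries 25/29. Service 138; fixed 227; total 365.
Next best feasible plan costs 366.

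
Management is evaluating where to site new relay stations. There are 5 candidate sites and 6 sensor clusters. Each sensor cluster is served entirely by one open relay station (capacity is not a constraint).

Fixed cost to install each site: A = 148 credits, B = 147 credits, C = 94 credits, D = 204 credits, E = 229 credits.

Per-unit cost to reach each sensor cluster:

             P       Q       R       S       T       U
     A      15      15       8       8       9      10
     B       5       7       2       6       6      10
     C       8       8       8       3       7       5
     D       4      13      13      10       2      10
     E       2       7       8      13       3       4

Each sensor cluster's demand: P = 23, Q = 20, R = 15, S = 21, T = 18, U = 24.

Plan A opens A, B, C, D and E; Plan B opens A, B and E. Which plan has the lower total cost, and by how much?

Plan A: {A, B, C, D, E}: P→E 2·23=46, Q→B 7·20=140, R→B 2·15=30, S→C 3·21=63, T→D 2·18=36, U→E 4·24=96. Service 411; fixed 822; total 1233.
Plan B: {A, B, E}: P→E 2·23=46, Q→B 7·20=140, R→B 2·15=30, S→B 6·21=126, T→E 3·18=54, U→E 4·24=96. Service 492; fixed 524; total 1016.
Difference: |1233 − 1016| = 217.

Plan B is cheaper by 217.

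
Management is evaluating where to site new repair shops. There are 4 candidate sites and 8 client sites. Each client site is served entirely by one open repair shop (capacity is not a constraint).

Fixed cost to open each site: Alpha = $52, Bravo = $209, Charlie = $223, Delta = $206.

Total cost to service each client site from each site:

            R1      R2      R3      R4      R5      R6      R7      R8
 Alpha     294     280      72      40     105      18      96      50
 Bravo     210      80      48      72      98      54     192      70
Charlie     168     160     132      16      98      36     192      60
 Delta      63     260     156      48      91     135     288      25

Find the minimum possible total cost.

Minimum total cost: 901

For any fixed open set, each client site goes to its cheapest open site; total = fixed + service.
{Alpha, Bravo}: R1→Bravo 210, R2→Bravo 80, R3→Bravo 48, R4→Alpha 40, R5→Bravo 98, R6→Alpha 18, R7→Alpha 96, R8→Alpha 50. Service 640; fixed 261; total 901.
{Alpha, Delta}: R1→Delta 63, R2→Delta 260, R3→Alpha 72, R4→Alpha 40, R5→Delta 91, R6→Alpha 18, R7→Alpha 96, R8→Delta 25. Service 665; fixed 258; total 923.
{Alpha, Bravo, Delta}: service 461 + fixed 467 = 928
{Alpha, Bravo, Charlie, Delta}: R1→Delta 63, R2→Bravo 80, R3→Bravo 48, R4→Charlie 16, R5→Delta 91, R6→Alpha 18, R7→Alpha 96, R8→Delta 25. Service 437; fixed 690; total 1127.
(All 15 nonempty subsets were checked; Alpha and Bravo is lowest.)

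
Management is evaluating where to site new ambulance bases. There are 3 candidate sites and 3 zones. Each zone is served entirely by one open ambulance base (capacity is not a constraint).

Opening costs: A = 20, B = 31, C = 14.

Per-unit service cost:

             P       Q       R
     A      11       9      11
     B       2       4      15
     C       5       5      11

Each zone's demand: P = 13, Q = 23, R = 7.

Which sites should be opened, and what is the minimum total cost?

For any fixed open set, each zone goes to its cheapest open site; total = fixed + service.
{B, C}: P→B 2·13=26, Q→B 4·23=92, R→C 11·7=77. Service 195; fixed 45; total 240.
{A, B}: service 195 + fixed 51 = 246
{B}: P→B 2·13=26, Q→B 4·23=92, R→B 15·7=105. Service 223; fixed 31; total 254.
{A, B, C}: service 195 + fixed 65 = 260
(All 7 nonempty subsets were checked; B and C is lowest.)

Open B and C; minimum total cost 240.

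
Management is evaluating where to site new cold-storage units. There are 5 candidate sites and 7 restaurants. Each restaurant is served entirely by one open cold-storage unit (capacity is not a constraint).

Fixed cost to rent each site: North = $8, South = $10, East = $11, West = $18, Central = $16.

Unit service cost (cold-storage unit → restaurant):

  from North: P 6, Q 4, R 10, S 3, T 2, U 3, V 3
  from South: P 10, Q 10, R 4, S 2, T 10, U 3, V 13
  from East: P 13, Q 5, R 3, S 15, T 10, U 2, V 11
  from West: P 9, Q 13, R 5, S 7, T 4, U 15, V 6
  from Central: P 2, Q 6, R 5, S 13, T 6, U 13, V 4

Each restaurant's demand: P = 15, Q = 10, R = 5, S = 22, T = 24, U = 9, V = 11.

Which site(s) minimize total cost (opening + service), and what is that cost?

Open North, South, East and Central; minimum total cost 273.

For any fixed open set, each restaurant goes to its cheapest open site; total = fixed + service.
{North, South, East, Central}: P→Central 2·15=30, Q→North 4·10=40, R→East 3·5=15, S→South 2·22=44, T→North 2·24=48, U→East 2·9=18, V→North 3·11=33. Service 228; fixed 45; total 273.
{North, South, Central}: service 242 + fixed 34 = 276
{North, East, Central}: P→Central 2·15=30, Q→North 4·10=40, R→East 3·5=15, S→North 3·22=66, T→North 2·24=48, U→East 2·9=18, V→North 3·11=33. Service 250; fixed 35; total 285.
{North, South, East, West, Central}: service 228 + fixed 63 = 291
No other subset beats 273.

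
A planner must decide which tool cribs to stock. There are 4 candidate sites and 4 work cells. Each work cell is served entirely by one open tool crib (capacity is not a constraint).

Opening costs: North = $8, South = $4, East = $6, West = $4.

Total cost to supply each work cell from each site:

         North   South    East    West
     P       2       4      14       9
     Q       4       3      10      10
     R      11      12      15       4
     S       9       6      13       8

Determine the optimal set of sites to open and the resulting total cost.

For any fixed open set, each work cell goes to its cheapest open site; total = fixed + service.
{South, West}: P→South 4, Q→South 3, R→West 4, S→South 6. Service 17; fixed 8; total 25.
{South}: P→South 4, Q→South 3, R→South 12, S→South 6. Service 25; fixed 4; total 29.
{North, West}: P→North 2, Q→North 4, R→West 4, S→West 8. Service 18; fixed 12; total 30.
{North, South, East, West}: service 15 + fixed 22 = 37
No other subset beats 25.

Open South and West; minimum total cost 25.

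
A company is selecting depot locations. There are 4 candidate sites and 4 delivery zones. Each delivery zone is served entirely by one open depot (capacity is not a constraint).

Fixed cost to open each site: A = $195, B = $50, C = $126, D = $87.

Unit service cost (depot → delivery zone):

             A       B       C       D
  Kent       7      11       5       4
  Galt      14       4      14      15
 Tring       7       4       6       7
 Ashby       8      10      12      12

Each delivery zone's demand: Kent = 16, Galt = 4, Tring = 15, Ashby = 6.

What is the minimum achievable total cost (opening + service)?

Minimum total cost: 337

For any fixed open set, each delivery zone goes to its cheapest open site; total = fixed + service.
{B, D}: Kent→D 4·16=64, Galt→B 4·4=16, Tring→B 4·15=60, Ashby→B 10·6=60. Service 200; fixed 137; total 337.
{B}: Kent→B 11·16=176, Galt→B 4·4=16, Tring→B 4·15=60, Ashby→B 10·6=60. Service 312; fixed 50; total 362.
{D}: Kent→D 4·16=64, Galt→D 15·4=60, Tring→D 7·15=105, Ashby→D 12·6=72. Service 301; fixed 87; total 388.
{A, B, C, D}: service 188 + fixed 458 = 646
No other subset beats 337.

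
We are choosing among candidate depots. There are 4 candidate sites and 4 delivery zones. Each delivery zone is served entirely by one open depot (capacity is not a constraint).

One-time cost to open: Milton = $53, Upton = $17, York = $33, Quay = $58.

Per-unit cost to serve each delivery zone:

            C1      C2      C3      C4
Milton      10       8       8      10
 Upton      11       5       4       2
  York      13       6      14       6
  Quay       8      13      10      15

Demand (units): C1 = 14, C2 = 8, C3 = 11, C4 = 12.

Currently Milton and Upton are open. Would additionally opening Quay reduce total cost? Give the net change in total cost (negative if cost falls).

No — net change +30 (cost rises by 30).

Current service cost with {Milton, Upton}: 248.
Adding Quay: each delivery zone re-picks its cheapest; new service cost 220, saving 28.
Extra fixed cost: 58. Net change = 58 − 28 = 30.
(Totals: 318 → 348.)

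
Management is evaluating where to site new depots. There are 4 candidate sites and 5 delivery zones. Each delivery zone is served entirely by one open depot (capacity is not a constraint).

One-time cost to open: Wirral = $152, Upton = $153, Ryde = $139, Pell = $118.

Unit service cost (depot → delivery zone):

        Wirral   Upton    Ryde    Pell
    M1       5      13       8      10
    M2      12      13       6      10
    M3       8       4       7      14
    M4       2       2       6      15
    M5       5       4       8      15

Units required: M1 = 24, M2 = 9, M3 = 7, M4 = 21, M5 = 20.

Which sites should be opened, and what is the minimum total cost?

Open Wirral only; minimum total cost 578.

For any fixed open set, each delivery zone goes to its cheapest open site; total = fixed + service.
{Wirral}: M1→Wirral 5·24=120, M2→Wirral 12·9=108, M3→Wirral 8·7=56, M4→Wirral 2·21=42, M5→Wirral 5·20=100. Service 426; fixed 152; total 578.
{Wirral, Ryde}: M1→Wirral 5·24=120, M2→Ryde 6·9=54, M3→Ryde 7·7=49, M4→Wirral 2·21=42, M5→Wirral 5·20=100. Service 365; fixed 291; total 656.
{Wirral, Pell}: service 408 + fixed 270 = 678
{Wirral, Upton, Ryde, Pell}: service 324 + fixed 562 = 886
No other subset beats 578.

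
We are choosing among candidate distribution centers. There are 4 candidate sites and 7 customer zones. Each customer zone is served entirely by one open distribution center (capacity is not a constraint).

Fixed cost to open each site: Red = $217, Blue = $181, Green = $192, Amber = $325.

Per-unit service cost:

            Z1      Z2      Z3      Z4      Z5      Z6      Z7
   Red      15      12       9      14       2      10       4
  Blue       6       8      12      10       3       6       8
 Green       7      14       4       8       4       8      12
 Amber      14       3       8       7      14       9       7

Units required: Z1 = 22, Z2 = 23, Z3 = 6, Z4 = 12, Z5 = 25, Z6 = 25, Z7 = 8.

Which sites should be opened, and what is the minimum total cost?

Open Blue only; minimum total cost 978.

For any fixed open set, each customer zone goes to its cheapest open site; total = fixed + service.
{Blue}: Z1→Blue 6·22=132, Z2→Blue 8·23=184, Z3→Blue 12·6=72, Z4→Blue 10·12=120, Z5→Blue 3·25=75, Z6→Blue 6·25=150, Z7→Blue 8·8=64. Service 797; fixed 181; total 978.
{Blue, Green}: service 725 + fixed 373 = 1098
{Red, Blue}: service 722 + fixed 398 = 1120
{Red, Blue, Green, Amber}: Z1→Blue 6·22=132, Z2→Amber 3·23=69, Z3→Green 4·6=24, Z4→Amber 7·12=84, Z5→Red 2·25=50, Z6→Blue 6·25=150, Z7→Red 4·8=32. Service 541; fixed 915; total 1456.
No other subset beats 978.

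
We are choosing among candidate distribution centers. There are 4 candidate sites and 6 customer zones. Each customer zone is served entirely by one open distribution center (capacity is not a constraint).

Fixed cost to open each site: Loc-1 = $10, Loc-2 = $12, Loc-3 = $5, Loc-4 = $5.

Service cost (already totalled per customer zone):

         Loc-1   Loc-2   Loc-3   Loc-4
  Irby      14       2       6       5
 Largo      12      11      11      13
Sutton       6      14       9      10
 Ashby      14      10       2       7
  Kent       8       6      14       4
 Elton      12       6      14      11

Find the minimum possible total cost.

For any fixed open set, each customer zone goes to its cheapest open site; total = fixed + service.
{Loc-3, Loc-4}: Irby→Loc-4 5, Largo→Loc-3 11, Sutton→Loc-3 9, Ashby→Loc-3 2, Kent→Loc-4 4, Elton→Loc-4 11. Service 42; fixed 10; total 52.
{Loc-2, Loc-3}: Irby→Loc-2 2, Largo→Loc-2 11, Sutton→Loc-3 9, Ashby→Loc-3 2, Kent→Loc-2 6, Elton→Loc-2 6. Service 36; fixed 17; total 53.
{Loc-4}: Irby→Loc-4 5, Largo→Loc-4 13, Sutton→Loc-4 10, Ashby→Loc-4 7, Kent→Loc-4 4, Elton→Loc-4 11. Service 50; fixed 5; total 55.
{Loc-1, Loc-2, Loc-3, Loc-4}: Irby→Loc-2 2, Largo→Loc-2 11, Sutton→Loc-1 6, Ashby→Loc-3 2, Kent→Loc-4 4, Elton→Loc-2 6. Service 31; fixed 32; total 63.
No other subset beats 52.

Minimum total cost: 52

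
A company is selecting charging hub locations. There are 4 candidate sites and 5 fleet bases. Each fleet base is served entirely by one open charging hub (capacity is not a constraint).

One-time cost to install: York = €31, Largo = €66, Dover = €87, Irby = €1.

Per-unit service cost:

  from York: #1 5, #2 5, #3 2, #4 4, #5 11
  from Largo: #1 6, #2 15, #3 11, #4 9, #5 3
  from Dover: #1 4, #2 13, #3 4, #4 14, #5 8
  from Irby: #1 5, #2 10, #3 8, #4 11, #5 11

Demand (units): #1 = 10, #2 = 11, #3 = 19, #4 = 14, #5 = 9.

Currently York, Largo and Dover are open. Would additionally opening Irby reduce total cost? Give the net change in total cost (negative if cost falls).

Current service cost with {York, Largo, Dover}: 216.
Adding Irby: each fleet base re-picks its cheapest; new service cost 216, saving 0.
Extra fixed cost: 1. Net change = 1 − 0 = 1.
(Totals: 400 → 401.)

No — net change +1 (cost rises by 1).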